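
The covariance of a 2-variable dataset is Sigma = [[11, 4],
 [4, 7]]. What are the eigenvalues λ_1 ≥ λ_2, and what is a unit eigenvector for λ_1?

Step 1 — characteristic polynomial of 2×2 Sigma:
  det(Sigma - λI) = λ² - trace · λ + det = 0.
  trace = 11 + 7 = 18, det = 11·7 - (4)² = 61.
Step 2 — discriminant:
  Δ = trace² - 4·det = 324 - 244 = 80.
Step 3 — eigenvalues:
  λ = (trace ± √Δ)/2 = (18 ± 8.9443)/2,
  λ_1 = 13.4721,  λ_2 = 4.5279.

Step 4 — unit eigenvector for λ_1: solve (Sigma - λ_1 I)v = 0. First row:
  (11 - 13.4721)·v_x + (4)·v_y = 0, i.e. (-2.4721)·v_x + (4)·v_y = 0,
  so v ∝ (b, λ_1 - a) = (4, 2.4721) = u.
  ||u|| = √((4)² + (2.4721)²) = √(22.1115) ≈ 4.7023,
  v_1 = u/||u|| ≈ (0.8507, 0.5257) (||v_1|| = 1).

λ_1 = 13.4721,  λ_2 = 4.5279;  v_1 ≈ (0.8507, 0.5257)


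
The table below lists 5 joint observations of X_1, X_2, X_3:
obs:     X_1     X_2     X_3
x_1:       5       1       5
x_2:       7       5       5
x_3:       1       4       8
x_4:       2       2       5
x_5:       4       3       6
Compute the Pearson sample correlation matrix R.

Step 1 — column means:
  mean(X_1) = (5 + 7 + 1 + 2 + 4) / 5 = 19/5 = 3.8
  mean(X_2) = (1 + 5 + 4 + 2 + 3) / 5 = 15/5 = 3
  mean(X_3) = (5 + 5 + 8 + 5 + 6) / 5 = 29/5 = 5.8

Step 2 — sample variances and covariances s[i,j] = (1/(n-1)) · Σ_k (x_{k,i} - mean_i) · (x_{k,j} - mean_j), with n-1 = 4:
  s[X_1,X_1] = ((1.2)·(1.2) + (3.2)·(3.2) + (-2.8)·(-2.8) + (-1.8)·(-1.8) + (0.2)·(0.2)) / 4 = 22.8/4 = 5.7
  s[X_1,X_2] = ((1.2)·(-2) + (3.2)·(2) + (-2.8)·(1) + (-1.8)·(-1) + (0.2)·(0)) / 4 = 3/4 = 0.75
  s[X_1,X_3] = ((1.2)·(-0.8) + (3.2)·(-0.8) + (-2.8)·(2.2) + (-1.8)·(-0.8) + (0.2)·(0.2)) / 4 = -8.2/4 = -2.05
  s[X_2,X_2] = ((-2)·(-2) + (2)·(2) + (1)·(1) + (-1)·(-1) + (0)·(0)) / 4 = 10/4 = 2.5
  s[X_2,X_3] = ((-2)·(-0.8) + (2)·(-0.8) + (1)·(2.2) + (-1)·(-0.8) + (0)·(0.2)) / 4 = 3/4 = 0.75
  s[X_3,X_3] = ((-0.8)·(-0.8) + (-0.8)·(-0.8) + (2.2)·(2.2) + (-0.8)·(-0.8) + (0.2)·(0.2)) / 4 = 6.8/4 = 1.7
  Sample standard deviations s_i = √(s[i,i]):
  s(X_1) = √(5.7) = 2.3875
  s(X_2) = √(2.5) = 1.5811
  s(X_3) = √(1.7) = 1.3038

Step 3 — r_{ij} = s_{ij} / (s_i · s_j):
  r[X_1,X_1] = 1 (diagonal).
  r[X_1,X_2] = 0.75 / (2.3875 · 1.5811) = 0.75 / 3.7749 = 0.1987
  r[X_1,X_3] = -2.05 / (2.3875 · 1.3038) = -2.05 / 3.1129 = -0.6586
  r[X_2,X_2] = 1 (diagonal).
  r[X_2,X_3] = 0.75 / (1.5811 · 1.3038) = 0.75 / 2.0616 = 0.3638
  r[X_3,X_3] = 1 (diagonal).

R is symmetric with unit diagonal. Assembling:

R = [[1, 0.1987, -0.6586],
 [0.1987, 1, 0.3638],
 [-0.6586, 0.3638, 1]]


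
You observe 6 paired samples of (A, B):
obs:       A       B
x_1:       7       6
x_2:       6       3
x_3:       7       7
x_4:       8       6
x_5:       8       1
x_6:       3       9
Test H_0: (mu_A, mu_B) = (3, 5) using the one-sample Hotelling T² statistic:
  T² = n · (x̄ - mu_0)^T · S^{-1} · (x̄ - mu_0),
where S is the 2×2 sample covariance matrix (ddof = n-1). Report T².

Step 1 — sample mean vector:
  mean(A) = (7 + 6 + 7 + 8 + 8 + 3) / 6 = 39/6 = 6.5
  mean(B) = (6 + 3 + 7 + 6 + 1 + 9) / 6 = 32/6 = 5.3333
  x̄ = (6.5, 5.3333),  deviation x̄ - mu_0 = (6.5, 5.3333) - (3, 5) = (3.5, 0.3333).

Step 2 — sample covariance matrix, S[i,j] = (1/(n-1)) · Σ_k (x_{k,i} - mean_i) · (x_{k,j} - mean_j), divisor n-1 = 5:
  S[A,A] = ((0.5)·(0.5) + (-0.5)·(-0.5) + (0.5)·(0.5) + (1.5)·(1.5) + (1.5)·(1.5) + (-3.5)·(-3.5)) / 5 = 17.5/5 = 3.5
  S[A,B] = ((0.5)·(0.6667) + (-0.5)·(-2.3333) + (0.5)·(1.6667) + (1.5)·(0.6667) + (1.5)·(-4.3333) + (-3.5)·(3.6667)) / 5 = -16/5 = -3.2
  S[B,B] = ((0.6667)·(0.6667) + (-2.3333)·(-2.3333) + (1.6667)·(1.6667) + (0.6667)·(0.6667) + (-4.3333)·(-4.3333) + (3.6667)·(3.6667)) / 5 = 41.3333/5 = 8.2667
  S = [[3.5, -3.2],
 [-3.2, 8.2667]].

Step 3 — invert S. det(S) = 3.5·8.2667 - (-3.2)² = 18.6933.
  S^{-1} = (1/det) · [[d, -b], [-b, a]] = [[0.4422, 0.1712],
 [0.1712, 0.1872]].

Step 4 — quadratic form (x̄ - mu_0)^T · S^{-1} · (x̄ - mu_0):
  S^{-1} · (x̄ - mu_0) = (1.6049, 0.6616),
  (x̄ - mu_0)^T · [...] = (3.5)·(1.6049) + (0.3333)·(0.6616) = 5.8375.

Step 5 — scale by n: T² = 6 · 5.8375 = 35.025.

T² ≈ 35.025


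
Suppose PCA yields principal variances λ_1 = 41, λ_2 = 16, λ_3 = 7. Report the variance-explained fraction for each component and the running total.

Step 1 — total variance = trace(Sigma) = Σ λ_i = 41 + 16 + 7 = 64.

Step 2 — fraction explained by component i = λ_i / Σ λ:
  PC1: 41/64 = 0.6406
  PC2: 16/64 = 0.25
  PC3: 7/64 = 0.1094

Step 3 — cumulative fraction after k components = (λ_1 + ... + λ_k) / Σ λ:
  k = 1: 41/64 = 0.6406
  k = 2: (41 + 16)/64 = 57/64 = 0.8906
  k = 3: (41 + 16 + 7)/64 = 64/64 = 1

Summary (fraction, with percent):

explained: PC1 0.6406 (64.06%), PC2 0.25 (25%), PC3 0.1094 (10.94%);  cumulative: 0.6406, 0.8906, 1


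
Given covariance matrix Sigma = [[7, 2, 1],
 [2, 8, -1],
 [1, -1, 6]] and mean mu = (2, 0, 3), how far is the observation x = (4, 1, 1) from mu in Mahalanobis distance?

Step 1 — centre the observation: (x - mu) = (2, 1, -2).

Step 2 — invert Sigma (cofactor / det for 3×3, or solve directly):
  Sigma^{-1} = [[0.1604, -0.0444, -0.0341],
 [-0.0444, 0.1399, 0.0307],
 [-0.0341, 0.0307, 0.1775]].

Step 3 — form the quadratic (x - mu)^T · Sigma^{-1} · (x - mu):
  Sigma^{-1} · (x - mu) = (0.3447, -0.0102, -0.3925).
  (x - mu)^T · [Sigma^{-1} · (x - mu)] = (2)·(0.3447) + (1)·(-0.0102) + (-2)·(-0.3925) = 1.4642.

Step 4 — take square root: d = √(1.4642) ≈ 1.21.

d(x, mu) = √(1.4642) ≈ 1.21


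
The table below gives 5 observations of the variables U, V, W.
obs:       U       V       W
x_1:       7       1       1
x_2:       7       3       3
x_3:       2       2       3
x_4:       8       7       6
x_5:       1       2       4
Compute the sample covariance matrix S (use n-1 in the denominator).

Step 1 — column means:
  mean(U) = (7 + 7 + 2 + 8 + 1) / 5 = 25/5 = 5
  mean(V) = (1 + 3 + 2 + 7 + 2) / 5 = 15/5 = 3
  mean(W) = (1 + 3 + 3 + 6 + 4) / 5 = 17/5 = 3.4

Step 2 — sample covariance S[i,j] = (1/(n-1)) · Σ_k (x_{k,i} - mean_i) · (x_{k,j} - mean_j), with n-1 = 4.
  S[U,U] = ((2)·(2) + (2)·(2) + (-3)·(-3) + (3)·(3) + (-4)·(-4)) / 4 = 42/4 = 10.5
  S[U,V] = ((2)·(-2) + (2)·(0) + (-3)·(-1) + (3)·(4) + (-4)·(-1)) / 4 = 15/4 = 3.75
  S[U,W] = ((2)·(-2.4) + (2)·(-0.4) + (-3)·(-0.4) + (3)·(2.6) + (-4)·(0.6)) / 4 = 1/4 = 0.25
  S[V,V] = ((-2)·(-2) + (0)·(0) + (-1)·(-1) + (4)·(4) + (-1)·(-1)) / 4 = 22/4 = 5.5
  S[V,W] = ((-2)·(-2.4) + (0)·(-0.4) + (-1)·(-0.4) + (4)·(2.6) + (-1)·(0.6)) / 4 = 15/4 = 3.75
  S[W,W] = ((-2.4)·(-2.4) + (-0.4)·(-0.4) + (-0.4)·(-0.4) + (2.6)·(2.6) + (0.6)·(0.6)) / 4 = 13.2/4 = 3.3

S is symmetric (S[j,i] = S[i,j]). Assembling:

S = [[10.5, 3.75, 0.25],
 [3.75, 5.5, 3.75],
 [0.25, 3.75, 3.3]]


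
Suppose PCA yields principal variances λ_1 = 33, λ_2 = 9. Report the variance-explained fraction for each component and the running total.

Step 1 — total variance = trace(Sigma) = Σ λ_i = 33 + 9 = 42.

Step 2 — fraction explained by component i = λ_i / Σ λ:
  PC1: 33/42 = 0.7857
  PC2: 9/42 = 0.2143

Step 3 — cumulative fraction after k components = (λ_1 + ... + λ_k) / Σ λ:
  k = 1: 33/42 = 0.7857
  k = 2: (33 + 9)/42 = 42/42 = 1

Summary (fraction, with percent):

explained: PC1 0.7857 (78.57%), PC2 0.2143 (21.43%);  cumulative: 0.7857, 1


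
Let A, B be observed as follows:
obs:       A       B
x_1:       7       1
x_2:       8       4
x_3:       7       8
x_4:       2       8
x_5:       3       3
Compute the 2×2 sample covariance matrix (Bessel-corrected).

Step 1 — column means:
  mean(A) = (7 + 8 + 7 + 2 + 3) / 5 = 27/5 = 5.4
  mean(B) = (1 + 4 + 8 + 8 + 3) / 5 = 24/5 = 4.8

Step 2 — sample covariance S[i,j] = (1/(n-1)) · Σ_k (x_{k,i} - mean_i) · (x_{k,j} - mean_j), with n-1 = 4.
  S[A,A] = ((1.6)·(1.6) + (2.6)·(2.6) + (1.6)·(1.6) + (-3.4)·(-3.4) + (-2.4)·(-2.4)) / 4 = 29.2/4 = 7.3
  S[A,B] = ((1.6)·(-3.8) + (2.6)·(-0.8) + (1.6)·(3.2) + (-3.4)·(3.2) + (-2.4)·(-1.8)) / 4 = -9.6/4 = -2.4
  S[B,B] = ((-3.8)·(-3.8) + (-0.8)·(-0.8) + (3.2)·(3.2) + (3.2)·(3.2) + (-1.8)·(-1.8)) / 4 = 38.8/4 = 9.7

S is symmetric (S[j,i] = S[i,j]). Assembling:

S = [[7.3, -2.4],
 [-2.4, 9.7]]


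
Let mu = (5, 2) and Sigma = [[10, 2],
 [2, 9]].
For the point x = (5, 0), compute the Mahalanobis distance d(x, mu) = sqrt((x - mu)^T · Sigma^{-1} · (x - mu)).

Step 1 — centre the observation: (x - mu) = (0, -2).

Step 2 — invert Sigma. det(Sigma) = 10·9 - (2)² = 86.
  Sigma^{-1} = (1/det) · [[d, -b], [-b, a]] = [[0.1047, -0.0233],
 [-0.0233, 0.1163]].

Step 3 — form the quadratic (x - mu)^T · Sigma^{-1} · (x - mu):
  Sigma^{-1} · (x - mu) = (0.0465, -0.2326).
  (x - mu)^T · [Sigma^{-1} · (x - mu)] = (0)·(0.0465) + (-2)·(-0.2326) = 0.4651.

Step 4 — take square root: d = √(0.4651) ≈ 0.682.

d(x, mu) = √(0.4651) ≈ 0.682


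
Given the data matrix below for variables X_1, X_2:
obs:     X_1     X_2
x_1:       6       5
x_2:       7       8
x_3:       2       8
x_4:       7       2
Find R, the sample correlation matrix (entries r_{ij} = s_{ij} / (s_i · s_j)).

Step 1 — column means:
  mean(X_1) = (6 + 7 + 2 + 7) / 4 = 22/4 = 5.5
  mean(X_2) = (5 + 8 + 8 + 2) / 4 = 23/4 = 5.75

Step 2 — sample variances and covariances s[i,j] = (1/(n-1)) · Σ_k (x_{k,i} - mean_i) · (x_{k,j} - mean_j), with n-1 = 3:
  s[X_1,X_1] = ((0.5)·(0.5) + (1.5)·(1.5) + (-3.5)·(-3.5) + (1.5)·(1.5)) / 3 = 17/3 = 5.6667
  s[X_1,X_2] = ((0.5)·(-0.75) + (1.5)·(2.25) + (-3.5)·(2.25) + (1.5)·(-3.75)) / 3 = -10.5/3 = -3.5
  s[X_2,X_2] = ((-0.75)·(-0.75) + (2.25)·(2.25) + (2.25)·(2.25) + (-3.75)·(-3.75)) / 3 = 24.75/3 = 8.25
  Sample standard deviations s_i = √(s[i,i]):
  s(X_1) = √(5.6667) = 2.3805
  s(X_2) = √(8.25) = 2.8723

Step 3 — r_{ij} = s_{ij} / (s_i · s_j):
  r[X_1,X_1] = 1 (diagonal).
  r[X_1,X_2] = -3.5 / (2.3805 · 2.8723) = -3.5 / 6.8374 = -0.5119
  r[X_2,X_2] = 1 (diagonal).

R is symmetric with unit diagonal. Assembling:

R = [[1, -0.5119],
 [-0.5119, 1]]


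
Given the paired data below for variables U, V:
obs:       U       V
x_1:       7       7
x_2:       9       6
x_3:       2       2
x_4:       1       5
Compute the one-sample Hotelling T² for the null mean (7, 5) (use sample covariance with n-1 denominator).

Step 1 — sample mean vector:
  mean(U) = (7 + 9 + 2 + 1) / 4 = 19/4 = 4.75
  mean(V) = (7 + 6 + 2 + 5) / 4 = 20/4 = 5
  x̄ = (4.75, 5),  deviation x̄ - mu_0 = (4.75, 5) - (7, 5) = (-2.25, 0).

Step 2 — sample covariance matrix, S[i,j] = (1/(n-1)) · Σ_k (x_{k,i} - mean_i) · (x_{k,j} - mean_j), divisor n-1 = 3:
  S[U,U] = ((2.25)·(2.25) + (4.25)·(4.25) + (-2.75)·(-2.75) + (-3.75)·(-3.75)) / 3 = 44.75/3 = 14.9167
  S[U,V] = ((2.25)·(2) + (4.25)·(1) + (-2.75)·(-3) + (-3.75)·(0)) / 3 = 17/3 = 5.6667
  S[V,V] = ((2)·(2) + (1)·(1) + (-3)·(-3) + (0)·(0)) / 3 = 14/3 = 4.6667
  S = [[14.9167, 5.6667],
 [5.6667, 4.6667]].

Step 3 — invert S. det(S) = 14.9167·4.6667 - (5.6667)² = 37.5.
  S^{-1} = (1/det) · [[d, -b], [-b, a]] = [[0.1244, -0.1511],
 [-0.1511, 0.3978]].

Step 4 — quadratic form (x̄ - mu_0)^T · S^{-1} · (x̄ - mu_0):
  S^{-1} · (x̄ - mu_0) = (-0.28, 0.34),
  (x̄ - mu_0)^T · [...] = (-2.25)·(-0.28) + (0)·(0.34) = 0.63.

Step 5 — scale by n: T² = 4 · 0.63 = 2.52.

T² ≈ 2.52


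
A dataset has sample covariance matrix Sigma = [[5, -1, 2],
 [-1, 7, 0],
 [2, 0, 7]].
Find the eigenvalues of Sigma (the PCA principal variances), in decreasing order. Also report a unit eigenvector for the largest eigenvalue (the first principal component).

Step 1 — characteristic polynomial p(λ) = det(λI - Sigma) = λ³ - tr·λ² + c_1·λ - det, where tr = trace, c_1 = sum of the principal 2×2 minors, det = det(Sigma):
  tr = 5 + 7 + 7 = 19,
  c_1 = (5·7 - (-1)²) + (5·7 - (2)²) + (7·7 - (0)²) = 34 + 31 + 49 = 114,
  det = 5·(7·7 - (0)²) - (-1)·((-1)·7 - (0)·(2)) + (2)·((-1)·(0) - 7·(2)) = 5·(49) - (-1)·(-7) + (2)·(-14) = 210.
  So p(λ) = λ³ - 19λ² + 114λ - 210.
Step 2 — look for an integer root (rational root theorem: any rational root is an integer divisor of 210). Testing λ = 7:
  p(7) = 343 - 931 + 798 - 210 = 0  ✓
  Dividing out (λ - 7): p(λ) = (λ - 7)(λ² - 12λ + 30).
Step 3 — remaining eigenvalues from the quadratic λ² - 12λ + 30 = 0:
  Δ = 12² - 4·30 = 144 - 120 = 24,  λ = (12 ± √24)/2 = (12 ± 4.899)/2 ≈ 8.4495 or 3.5505.
  Sorted: λ_1 = 8.4495,  λ_2 = 7,  λ_3 = 3.5505  (check: sum = 19 = tr ✓).

Step 4 — unit eigenvector for λ_1 ≈ 8.4495: v spans the null space of (Sigma - λ_1 I), whose rows are
  r_1 = (-3.4495, -1, 2),  r_2 = (-1, -1.4495, 0),  r_3 = (2, 0, -1.4495).
  v is orthogonal to every row, so take v ∝ r_1 × r_2 = ((-1)·(0) - (2)·(-1.4495), (2)·(-1) - (-3.4495)·(0), (-3.4495)·(-1.4495) - (-1)·(-1)) ≈ (2.899, -2, 4).
  Let u = (2.899, -2, 4).
  ||u|| = √((2.899)² + (-2)² + (4)²) = √(28.4041) ≈ 5.3295,  v_1 = u/||u|| ≈ (0.5439, -0.3753, 0.7505) (||v_1|| = 1).

λ_1 = 8.4495,  λ_2 = 7,  λ_3 = 3.5505;  v_1 ≈ (0.5439, -0.3753, 0.7505)


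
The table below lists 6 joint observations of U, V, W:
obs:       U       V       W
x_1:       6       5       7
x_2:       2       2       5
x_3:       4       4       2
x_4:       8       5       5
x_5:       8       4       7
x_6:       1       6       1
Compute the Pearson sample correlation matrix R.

Step 1 — column means:
  mean(U) = (6 + 2 + 4 + 8 + 8 + 1) / 6 = 29/6 = 4.8333
  mean(V) = (5 + 2 + 4 + 5 + 4 + 6) / 6 = 26/6 = 4.3333
  mean(W) = (7 + 5 + 2 + 5 + 7 + 1) / 6 = 27/6 = 4.5

Step 2 — sample variances and covariances s[i,j] = (1/(n-1)) · Σ_k (x_{k,i} - mean_i) · (x_{k,j} - mean_j), with n-1 = 5:
  s[U,U] = ((1.1667)·(1.1667) + (-2.8333)·(-2.8333) + (-0.8333)·(-0.8333) + (3.1667)·(3.1667) + (3.1667)·(3.1667) + (-3.8333)·(-3.8333)) / 5 = 44.8333/5 = 8.9667
  s[U,V] = ((1.1667)·(0.6667) + (-2.8333)·(-2.3333) + (-0.8333)·(-0.3333) + (3.1667)·(0.6667) + (3.1667)·(-0.3333) + (-3.8333)·(1.6667)) / 5 = 2.3333/5 = 0.4667
  s[U,W] = ((1.1667)·(2.5) + (-2.8333)·(0.5) + (-0.8333)·(-2.5) + (3.1667)·(0.5) + (3.1667)·(2.5) + (-3.8333)·(-3.5)) / 5 = 26.5/5 = 5.3
  s[V,V] = ((0.6667)·(0.6667) + (-2.3333)·(-2.3333) + (-0.3333)·(-0.3333) + (0.6667)·(0.6667) + (-0.3333)·(-0.3333) + (1.6667)·(1.6667)) / 5 = 9.3333/5 = 1.8667
  s[V,W] = ((0.6667)·(2.5) + (-2.3333)·(0.5) + (-0.3333)·(-2.5) + (0.6667)·(0.5) + (-0.3333)·(2.5) + (1.6667)·(-3.5)) / 5 = -5/5 = -1
  s[W,W] = ((2.5)·(2.5) + (0.5)·(0.5) + (-2.5)·(-2.5) + (0.5)·(0.5) + (2.5)·(2.5) + (-3.5)·(-3.5)) / 5 = 31.5/5 = 6.3
  Sample standard deviations s_i = √(s[i,i]):
  s(U) = √(8.9667) = 2.9944
  s(V) = √(1.8667) = 1.3663
  s(W) = √(6.3) = 2.51

Step 3 — r_{ij} = s_{ij} / (s_i · s_j):
  r[U,U] = 1 (diagonal).
  r[U,V] = 0.4667 / (2.9944 · 1.3663) = 0.4667 / 4.0912 = 0.1141
  r[U,W] = 5.3 / (2.9944 · 2.51) = 5.3 / 7.516 = 0.7052
  r[V,V] = 1 (diagonal).
  r[V,W] = -1 / (1.3663 · 2.51) = -1 / 3.4293 = -0.2916
  r[W,W] = 1 (diagonal).

R is symmetric with unit diagonal. Assembling:

R = [[1, 0.1141, 0.7052],
 [0.1141, 1, -0.2916],
 [0.7052, -0.2916, 1]]


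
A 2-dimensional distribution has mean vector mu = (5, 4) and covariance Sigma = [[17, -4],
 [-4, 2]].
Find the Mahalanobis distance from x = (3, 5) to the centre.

Step 1 — centre the observation: (x - mu) = (-2, 1).

Step 2 — invert Sigma. det(Sigma) = 17·2 - (-4)² = 18.
  Sigma^{-1} = (1/det) · [[d, -b], [-b, a]] = [[0.1111, 0.2222],
 [0.2222, 0.9444]].

Step 3 — form the quadratic (x - mu)^T · Sigma^{-1} · (x - mu):
  Sigma^{-1} · (x - mu) = (0, 0.5).
  (x - mu)^T · [Sigma^{-1} · (x - mu)] = (-2)·(0) + (1)·(0.5) = 0.5.

Step 4 — take square root: d = √(0.5) ≈ 0.7071.

d(x, mu) = √(0.5) ≈ 0.7071


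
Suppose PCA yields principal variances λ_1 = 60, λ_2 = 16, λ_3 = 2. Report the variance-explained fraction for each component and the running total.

Step 1 — total variance = trace(Sigma) = Σ λ_i = 60 + 16 + 2 = 78.

Step 2 — fraction explained by component i = λ_i / Σ λ:
  PC1: 60/78 = 0.7692
  PC2: 16/78 = 0.2051
  PC3: 2/78 = 0.0256

Step 3 — cumulative fraction after k components = (λ_1 + ... + λ_k) / Σ λ:
  k = 1: 60/78 = 0.7692
  k = 2: (60 + 16)/78 = 76/78 = 0.9744
  k = 3: (60 + 16 + 2)/78 = 78/78 = 1

Summary (fraction, with percent):

explained: PC1 0.7692 (76.92%), PC2 0.2051 (20.51%), PC3 0.0256 (2.56%);  cumulative: 0.7692, 0.9744, 1


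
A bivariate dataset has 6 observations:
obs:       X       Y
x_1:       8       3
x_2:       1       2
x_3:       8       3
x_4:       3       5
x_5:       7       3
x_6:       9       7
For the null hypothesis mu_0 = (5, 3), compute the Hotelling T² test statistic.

Step 1 — sample mean vector:
  mean(X) = (8 + 1 + 8 + 3 + 7 + 9) / 6 = 36/6 = 6
  mean(Y) = (3 + 2 + 3 + 5 + 3 + 7) / 6 = 23/6 = 3.8333
  x̄ = (6, 3.8333),  deviation x̄ - mu_0 = (6, 3.8333) - (5, 3) = (1, 0.8333).

Step 2 — sample covariance matrix, S[i,j] = (1/(n-1)) · Σ_k (x_{k,i} - mean_i) · (x_{k,j} - mean_j), divisor n-1 = 5:
  S[X,X] = ((2)·(2) + (-5)·(-5) + (2)·(2) + (-3)·(-3) + (1)·(1) + (3)·(3)) / 5 = 52/5 = 10.4
  S[X,Y] = ((2)·(-0.8333) + (-5)·(-1.8333) + (2)·(-0.8333) + (-3)·(1.1667) + (1)·(-0.8333) + (3)·(3.1667)) / 5 = 11/5 = 2.2
  S[Y,Y] = ((-0.8333)·(-0.8333) + (-1.8333)·(-1.8333) + (-0.8333)·(-0.8333) + (1.1667)·(1.1667) + (-0.8333)·(-0.8333) + (3.1667)·(3.1667)) / 5 = 16.8333/5 = 3.3667
  S = [[10.4, 2.2],
 [2.2, 3.3667]].

Step 3 — invert S. det(S) = 10.4·3.3667 - (2.2)² = 30.1733.
  S^{-1} = (1/det) · [[d, -b], [-b, a]] = [[0.1116, -0.0729],
 [-0.0729, 0.3447]].

Step 4 — quadratic form (x̄ - mu_0)^T · S^{-1} · (x̄ - mu_0):
  S^{-1} · (x̄ - mu_0) = (0.0508, 0.2143),
  (x̄ - mu_0)^T · [...] = (1)·(0.0508) + (0.8333)·(0.2143) = 0.2294.

Step 5 — scale by n: T² = 6 · 0.2294 = 1.3765.

T² ≈ 1.3765


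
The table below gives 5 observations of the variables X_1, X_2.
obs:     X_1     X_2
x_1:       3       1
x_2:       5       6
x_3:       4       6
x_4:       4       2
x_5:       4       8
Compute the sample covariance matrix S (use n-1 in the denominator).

Step 1 — column means:
  mean(X_1) = (3 + 5 + 4 + 4 + 4) / 5 = 20/5 = 4
  mean(X_2) = (1 + 6 + 6 + 2 + 8) / 5 = 23/5 = 4.6

Step 2 — sample covariance S[i,j] = (1/(n-1)) · Σ_k (x_{k,i} - mean_i) · (x_{k,j} - mean_j), with n-1 = 4.
  S[X_1,X_1] = ((-1)·(-1) + (1)·(1) + (0)·(0) + (0)·(0) + (0)·(0)) / 4 = 2/4 = 0.5
  S[X_1,X_2] = ((-1)·(-3.6) + (1)·(1.4) + (0)·(1.4) + (0)·(-2.6) + (0)·(3.4)) / 4 = 5/4 = 1.25
  S[X_2,X_2] = ((-3.6)·(-3.6) + (1.4)·(1.4) + (1.4)·(1.4) + (-2.6)·(-2.6) + (3.4)·(3.4)) / 4 = 35.2/4 = 8.8

S is symmetric (S[j,i] = S[i,j]). Assembling:

S = [[0.5, 1.25],
 [1.25, 8.8]]


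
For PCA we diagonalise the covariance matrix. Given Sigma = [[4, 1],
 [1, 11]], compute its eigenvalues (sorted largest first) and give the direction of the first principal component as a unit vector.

Step 1 — characteristic polynomial of 2×2 Sigma:
  det(Sigma - λI) = λ² - trace · λ + det = 0.
  trace = 4 + 11 = 15, det = 4·11 - (1)² = 43.
Step 2 — discriminant:
  Δ = trace² - 4·det = 225 - 172 = 53.
Step 3 — eigenvalues:
  λ = (trace ± √Δ)/2 = (15 ± 7.2801)/2,
  λ_1 = 11.1401,  λ_2 = 3.8599.

Step 4 — unit eigenvector for λ_1: solve (Sigma - λ_1 I)v = 0. First row:
  (4 - 11.1401)·v_x + (1)·v_y = 0, i.e. (-7.1401)·v_x + (1)·v_y = 0,
  so v ∝ (b, λ_1 - a) = (1, 7.1401) = u.
  ||u|| = √((1)² + (7.1401)²) = √(51.9804) ≈ 7.2097,
  v_1 = u/||u|| ≈ (0.1387, 0.9903) (||v_1|| = 1).

λ_1 = 11.1401,  λ_2 = 3.8599;  v_1 ≈ (0.1387, 0.9903)


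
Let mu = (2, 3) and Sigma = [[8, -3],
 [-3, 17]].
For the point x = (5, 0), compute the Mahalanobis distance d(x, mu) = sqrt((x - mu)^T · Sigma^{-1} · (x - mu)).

Step 1 — centre the observation: (x - mu) = (3, -3).

Step 2 — invert Sigma. det(Sigma) = 8·17 - (-3)² = 127.
  Sigma^{-1} = (1/det) · [[d, -b], [-b, a]] = [[0.1339, 0.0236],
 [0.0236, 0.063]].

Step 3 — form the quadratic (x - mu)^T · Sigma^{-1} · (x - mu):
  Sigma^{-1} · (x - mu) = (0.3307, -0.1181).
  (x - mu)^T · [Sigma^{-1} · (x - mu)] = (3)·(0.3307) + (-3)·(-0.1181) = 1.3465.

Step 4 — take square root: d = √(1.3465) ≈ 1.1604.

d(x, mu) = √(1.3465) ≈ 1.1604


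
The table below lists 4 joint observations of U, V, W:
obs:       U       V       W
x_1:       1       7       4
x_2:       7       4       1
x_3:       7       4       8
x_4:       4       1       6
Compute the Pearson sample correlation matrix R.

Step 1 — column means:
  mean(U) = (1 + 7 + 7 + 4) / 4 = 19/4 = 4.75
  mean(V) = (7 + 4 + 4 + 1) / 4 = 16/4 = 4
  mean(W) = (4 + 1 + 8 + 6) / 4 = 19/4 = 4.75

Step 2 — sample variances and covariances s[i,j] = (1/(n-1)) · Σ_k (x_{k,i} - mean_i) · (x_{k,j} - mean_j), with n-1 = 3:
  s[U,U] = ((-3.75)·(-3.75) + (2.25)·(2.25) + (2.25)·(2.25) + (-0.75)·(-0.75)) / 3 = 24.75/3 = 8.25
  s[U,V] = ((-3.75)·(3) + (2.25)·(0) + (2.25)·(0) + (-0.75)·(-3)) / 3 = -9/3 = -3
  s[U,W] = ((-3.75)·(-0.75) + (2.25)·(-3.75) + (2.25)·(3.25) + (-0.75)·(1.25)) / 3 = 0.75/3 = 0.25
  s[V,V] = ((3)·(3) + (0)·(0) + (0)·(0) + (-3)·(-3)) / 3 = 18/3 = 6
  s[V,W] = ((3)·(-0.75) + (0)·(-3.75) + (0)·(3.25) + (-3)·(1.25)) / 3 = -6/3 = -2
  s[W,W] = ((-0.75)·(-0.75) + (-3.75)·(-3.75) + (3.25)·(3.25) + (1.25)·(1.25)) / 3 = 26.75/3 = 8.9167
  Sample standard deviations s_i = √(s[i,i]):
  s(U) = √(8.25) = 2.8723
  s(V) = √(6) = 2.4495
  s(W) = √(8.9167) = 2.9861

Step 3 — r_{ij} = s_{ij} / (s_i · s_j):
  r[U,U] = 1 (diagonal).
  r[U,V] = -3 / (2.8723 · 2.4495) = -3 / 7.0356 = -0.4264
  r[U,W] = 0.25 / (2.8723 · 2.9861) = 0.25 / 8.5769 = 0.0291
  r[V,V] = 1 (diagonal).
  r[V,W] = -2 / (2.4495 · 2.9861) = -2 / 7.3144 = -0.2734
  r[W,W] = 1 (diagonal).

R is symmetric with unit diagonal. Assembling:

R = [[1, -0.4264, 0.0291],
 [-0.4264, 1, -0.2734],
 [0.0291, -0.2734, 1]]


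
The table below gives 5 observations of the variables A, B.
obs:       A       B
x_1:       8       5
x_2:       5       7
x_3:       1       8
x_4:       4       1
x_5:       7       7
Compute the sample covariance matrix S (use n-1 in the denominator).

Step 1 — column means:
  mean(A) = (8 + 5 + 1 + 4 + 7) / 5 = 25/5 = 5
  mean(B) = (5 + 7 + 8 + 1 + 7) / 5 = 28/5 = 5.6

Step 2 — sample covariance S[i,j] = (1/(n-1)) · Σ_k (x_{k,i} - mean_i) · (x_{k,j} - mean_j), with n-1 = 4.
  S[A,A] = ((3)·(3) + (0)·(0) + (-4)·(-4) + (-1)·(-1) + (2)·(2)) / 4 = 30/4 = 7.5
  S[A,B] = ((3)·(-0.6) + (0)·(1.4) + (-4)·(2.4) + (-1)·(-4.6) + (2)·(1.4)) / 4 = -4/4 = -1
  S[B,B] = ((-0.6)·(-0.6) + (1.4)·(1.4) + (2.4)·(2.4) + (-4.6)·(-4.6) + (1.4)·(1.4)) / 4 = 31.2/4 = 7.8

S is symmetric (S[j,i] = S[i,j]). Assembling:

S = [[7.5, -1],
 [-1, 7.8]]


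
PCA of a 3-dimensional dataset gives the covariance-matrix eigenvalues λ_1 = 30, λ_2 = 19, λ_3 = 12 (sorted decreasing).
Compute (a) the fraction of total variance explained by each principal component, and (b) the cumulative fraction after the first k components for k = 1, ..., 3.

Step 1 — total variance = trace(Sigma) = Σ λ_i = 30 + 19 + 12 = 61.

Step 2 — fraction explained by component i = λ_i / Σ λ:
  PC1: 30/61 = 0.4918
  PC2: 19/61 = 0.3115
  PC3: 12/61 = 0.1967

Step 3 — cumulative fraction after k components = (λ_1 + ... + λ_k) / Σ λ:
  k = 1: 30/61 = 0.4918
  k = 2: (30 + 19)/61 = 49/61 = 0.8033
  k = 3: (30 + 19 + 12)/61 = 61/61 = 1

Summary (fraction, with percent):

explained: PC1 0.4918 (49.18%), PC2 0.3115 (31.15%), PC3 0.1967 (19.67%);  cumulative: 0.4918, 0.8033, 1


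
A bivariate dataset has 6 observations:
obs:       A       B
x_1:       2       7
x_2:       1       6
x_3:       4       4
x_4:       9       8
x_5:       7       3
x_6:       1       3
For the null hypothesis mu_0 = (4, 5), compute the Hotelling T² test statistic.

Step 1 — sample mean vector:
  mean(A) = (2 + 1 + 4 + 9 + 7 + 1) / 6 = 24/6 = 4
  mean(B) = (7 + 6 + 4 + 8 + 3 + 3) / 6 = 31/6 = 5.1667
  x̄ = (4, 5.1667),  deviation x̄ - mu_0 = (4, 5.1667) - (4, 5) = (0, 0.1667).

Step 2 — sample covariance matrix, S[i,j] = (1/(n-1)) · Σ_k (x_{k,i} - mean_i) · (x_{k,j} - mean_j), divisor n-1 = 5:
  S[A,A] = ((-2)·(-2) + (-3)·(-3) + (0)·(0) + (5)·(5) + (3)·(3) + (-3)·(-3)) / 5 = 56/5 = 11.2
  S[A,B] = ((-2)·(1.8333) + (-3)·(0.8333) + (0)·(-1.1667) + (5)·(2.8333) + (3)·(-2.1667) + (-3)·(-2.1667)) / 5 = 8/5 = 1.6
  S[B,B] = ((1.8333)·(1.8333) + (0.8333)·(0.8333) + (-1.1667)·(-1.1667) + (2.8333)·(2.8333) + (-2.1667)·(-2.1667) + (-2.1667)·(-2.1667)) / 5 = 22.8333/5 = 4.5667
  S = [[11.2, 1.6],
 [1.6, 4.5667]].

Step 3 — invert S. det(S) = 11.2·4.5667 - (1.6)² = 48.5867.
  S^{-1} = (1/det) · [[d, -b], [-b, a]] = [[0.094, -0.0329],
 [-0.0329, 0.2305]].

Step 4 — quadratic form (x̄ - mu_0)^T · S^{-1} · (x̄ - mu_0):
  S^{-1} · (x̄ - mu_0) = (-0.0055, 0.0384),
  (x̄ - mu_0)^T · [...] = (0)·(-0.0055) + (0.1667)·(0.0384) = 0.0064.

Step 5 — scale by n: T² = 6 · 0.0064 = 0.0384.

T² ≈ 0.0384


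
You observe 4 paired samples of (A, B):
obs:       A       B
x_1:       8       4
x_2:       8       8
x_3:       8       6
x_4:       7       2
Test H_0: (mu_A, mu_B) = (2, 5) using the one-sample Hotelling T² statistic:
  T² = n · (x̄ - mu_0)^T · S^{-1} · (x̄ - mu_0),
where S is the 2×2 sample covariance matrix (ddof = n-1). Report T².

Step 1 — sample mean vector:
  mean(A) = (8 + 8 + 8 + 7) / 4 = 31/4 = 7.75
  mean(B) = (4 + 8 + 6 + 2) / 4 = 20/4 = 5
  x̄ = (7.75, 5),  deviation x̄ - mu_0 = (7.75, 5) - (2, 5) = (5.75, 0).

Step 2 — sample covariance matrix, S[i,j] = (1/(n-1)) · Σ_k (x_{k,i} - mean_i) · (x_{k,j} - mean_j), divisor n-1 = 3:
  S[A,A] = ((0.25)·(0.25) + (0.25)·(0.25) + (0.25)·(0.25) + (-0.75)·(-0.75)) / 3 = 0.75/3 = 0.25
  S[A,B] = ((0.25)·(-1) + (0.25)·(3) + (0.25)·(1) + (-0.75)·(-3)) / 3 = 3/3 = 1
  S[B,B] = ((-1)·(-1) + (3)·(3) + (1)·(1) + (-3)·(-3)) / 3 = 20/3 = 6.6667
  S = [[0.25, 1],
 [1, 6.6667]].

Step 3 — invert S. det(S) = 0.25·6.6667 - (1)² = 0.6667.
  S^{-1} = (1/det) · [[d, -b], [-b, a]] = [[10, -1.5],
 [-1.5, 0.375]].

Step 4 — quadratic form (x̄ - mu_0)^T · S^{-1} · (x̄ - mu_0):
  S^{-1} · (x̄ - mu_0) = (57.5, -8.625),
  (x̄ - mu_0)^T · [...] = (5.75)·(57.5) + (0)·(-8.625) = 330.625.

Step 5 — scale by n: T² = 4 · 330.625 = 1322.5.

T² ≈ 1322.5


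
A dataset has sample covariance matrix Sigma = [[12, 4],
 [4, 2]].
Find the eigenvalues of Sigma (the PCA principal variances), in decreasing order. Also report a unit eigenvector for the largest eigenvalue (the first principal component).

Step 1 — characteristic polynomial of 2×2 Sigma:
  det(Sigma - λI) = λ² - trace · λ + det = 0.
  trace = 12 + 2 = 14, det = 12·2 - (4)² = 8.
Step 2 — discriminant:
  Δ = trace² - 4·det = 196 - 32 = 164.
Step 3 — eigenvalues:
  λ = (trace ± √Δ)/2 = (14 ± 12.8062)/2,
  λ_1 = 13.4031,  λ_2 = 0.5969.

Step 4 — unit eigenvector for λ_1: solve (Sigma - λ_1 I)v = 0. First row:
  (12 - 13.4031)·v_x + (4)·v_y = 0, i.e. (-1.4031)·v_x + (4)·v_y = 0,
  so v ∝ (b, λ_1 - a) = (4, 1.4031) = u.
  ||u|| = √((4)² + (1.4031)²) = √(17.9688) ≈ 4.239,
  v_1 = u/||u|| ≈ (0.9436, 0.331) (||v_1|| = 1).

λ_1 = 13.4031,  λ_2 = 0.5969;  v_1 ≈ (0.9436, 0.331)


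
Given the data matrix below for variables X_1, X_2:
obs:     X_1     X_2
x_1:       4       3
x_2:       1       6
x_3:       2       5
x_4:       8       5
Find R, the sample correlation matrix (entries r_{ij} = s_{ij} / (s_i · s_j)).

Step 1 — column means:
  mean(X_1) = (4 + 1 + 2 + 8) / 4 = 15/4 = 3.75
  mean(X_2) = (3 + 6 + 5 + 5) / 4 = 19/4 = 4.75

Step 2 — sample variances and covariances s[i,j] = (1/(n-1)) · Σ_k (x_{k,i} - mean_i) · (x_{k,j} - mean_j), with n-1 = 3:
  s[X_1,X_1] = ((0.25)·(0.25) + (-2.75)·(-2.75) + (-1.75)·(-1.75) + (4.25)·(4.25)) / 3 = 28.75/3 = 9.5833
  s[X_1,X_2] = ((0.25)·(-1.75) + (-2.75)·(1.25) + (-1.75)·(0.25) + (4.25)·(0.25)) / 3 = -3.25/3 = -1.0833
  s[X_2,X_2] = ((-1.75)·(-1.75) + (1.25)·(1.25) + (0.25)·(0.25) + (0.25)·(0.25)) / 3 = 4.75/3 = 1.5833
  Sample standard deviations s_i = √(s[i,i]):
  s(X_1) = √(9.5833) = 3.0957
  s(X_2) = √(1.5833) = 1.2583

Step 3 — r_{ij} = s_{ij} / (s_i · s_j):
  r[X_1,X_1] = 1 (diagonal).
  r[X_1,X_2] = -1.0833 / (3.0957 · 1.2583) = -1.0833 / 3.8953 = -0.2781
  r[X_2,X_2] = 1 (diagonal).

R is symmetric with unit diagonal. Assembling:

R = [[1, -0.2781],
 [-0.2781, 1]]


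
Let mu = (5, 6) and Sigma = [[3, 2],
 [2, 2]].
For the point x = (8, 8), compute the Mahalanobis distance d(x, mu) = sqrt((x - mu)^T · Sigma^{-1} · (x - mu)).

Step 1 — centre the observation: (x - mu) = (3, 2).

Step 2 — invert Sigma. det(Sigma) = 3·2 - (2)² = 2.
  Sigma^{-1} = (1/det) · [[d, -b], [-b, a]] = [[1, -1],
 [-1, 1.5]].

Step 3 — form the quadratic (x - mu)^T · Sigma^{-1} · (x - mu):
  Sigma^{-1} · (x - mu) = (1, 0).
  (x - mu)^T · [Sigma^{-1} · (x - mu)] = (3)·(1) + (2)·(0) = 3.

Step 4 — take square root: d = √(3) ≈ 1.7321.

d(x, mu) = √(3) ≈ 1.7321


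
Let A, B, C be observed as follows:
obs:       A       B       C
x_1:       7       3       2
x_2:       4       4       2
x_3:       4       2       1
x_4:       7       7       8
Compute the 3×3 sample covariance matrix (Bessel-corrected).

Step 1 — column means:
  mean(A) = (7 + 4 + 4 + 7) / 4 = 22/4 = 5.5
  mean(B) = (3 + 4 + 2 + 7) / 4 = 16/4 = 4
  mean(C) = (2 + 2 + 1 + 8) / 4 = 13/4 = 3.25

Step 2 — sample covariance S[i,j] = (1/(n-1)) · Σ_k (x_{k,i} - mean_i) · (x_{k,j} - mean_j), with n-1 = 3.
  S[A,A] = ((1.5)·(1.5) + (-1.5)·(-1.5) + (-1.5)·(-1.5) + (1.5)·(1.5)) / 3 = 9/3 = 3
  S[A,B] = ((1.5)·(-1) + (-1.5)·(0) + (-1.5)·(-2) + (1.5)·(3)) / 3 = 6/3 = 2
  S[A,C] = ((1.5)·(-1.25) + (-1.5)·(-1.25) + (-1.5)·(-2.25) + (1.5)·(4.75)) / 3 = 10.5/3 = 3.5
  S[B,B] = ((-1)·(-1) + (0)·(0) + (-2)·(-2) + (3)·(3)) / 3 = 14/3 = 4.6667
  S[B,C] = ((-1)·(-1.25) + (0)·(-1.25) + (-2)·(-2.25) + (3)·(4.75)) / 3 = 20/3 = 6.6667
  S[C,C] = ((-1.25)·(-1.25) + (-1.25)·(-1.25) + (-2.25)·(-2.25) + (4.75)·(4.75)) / 3 = 30.75/3 = 10.25

S is symmetric (S[j,i] = S[i,j]). Assembling:

S = [[3, 2, 3.5],
 [2, 4.6667, 6.6667],
 [3.5, 6.6667, 10.25]]


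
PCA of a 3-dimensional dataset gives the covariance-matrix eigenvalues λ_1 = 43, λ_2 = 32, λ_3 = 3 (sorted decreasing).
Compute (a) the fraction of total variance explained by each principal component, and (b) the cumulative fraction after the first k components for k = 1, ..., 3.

Step 1 — total variance = trace(Sigma) = Σ λ_i = 43 + 32 + 3 = 78.

Step 2 — fraction explained by component i = λ_i / Σ λ:
  PC1: 43/78 = 0.5513
  PC2: 32/78 = 0.4103
  PC3: 3/78 = 0.0385

Step 3 — cumulative fraction after k components = (λ_1 + ... + λ_k) / Σ λ:
  k = 1: 43/78 = 0.5513
  k = 2: (43 + 32)/78 = 75/78 = 0.9615
  k = 3: (43 + 32 + 3)/78 = 78/78 = 1

Summary (fraction, with percent):

explained: PC1 0.5513 (55.13%), PC2 0.4103 (41.03%), PC3 0.0385 (3.85%);  cumulative: 0.5513, 0.9615, 1


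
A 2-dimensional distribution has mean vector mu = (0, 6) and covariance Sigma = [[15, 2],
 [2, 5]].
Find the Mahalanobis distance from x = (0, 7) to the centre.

Step 1 — centre the observation: (x - mu) = (0, 1).

Step 2 — invert Sigma. det(Sigma) = 15·5 - (2)² = 71.
  Sigma^{-1} = (1/det) · [[d, -b], [-b, a]] = [[0.0704, -0.0282],
 [-0.0282, 0.2113]].

Step 3 — form the quadratic (x - mu)^T · Sigma^{-1} · (x - mu):
  Sigma^{-1} · (x - mu) = (-0.0282, 0.2113).
  (x - mu)^T · [Sigma^{-1} · (x - mu)] = (0)·(-0.0282) + (1)·(0.2113) = 0.2113.

Step 4 — take square root: d = √(0.2113) ≈ 0.4596.

d(x, mu) = √(0.2113) ≈ 0.4596


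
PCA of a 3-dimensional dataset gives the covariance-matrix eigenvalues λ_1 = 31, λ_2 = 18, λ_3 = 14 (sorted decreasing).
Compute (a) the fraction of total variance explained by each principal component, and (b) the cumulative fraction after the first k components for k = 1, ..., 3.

Step 1 — total variance = trace(Sigma) = Σ λ_i = 31 + 18 + 14 = 63.

Step 2 — fraction explained by component i = λ_i / Σ λ:
  PC1: 31/63 = 0.4921
  PC2: 18/63 = 0.2857
  PC3: 14/63 = 0.2222

Step 3 — cumulative fraction after k components = (λ_1 + ... + λ_k) / Σ λ:
  k = 1: 31/63 = 0.4921
  k = 2: (31 + 18)/63 = 49/63 = 0.7778
  k = 3: (31 + 18 + 14)/63 = 63/63 = 1

Summary (fraction, with percent):

explained: PC1 0.4921 (49.21%), PC2 0.2857 (28.57%), PC3 0.2222 (22.22%);  cumulative: 0.4921, 0.7778, 1


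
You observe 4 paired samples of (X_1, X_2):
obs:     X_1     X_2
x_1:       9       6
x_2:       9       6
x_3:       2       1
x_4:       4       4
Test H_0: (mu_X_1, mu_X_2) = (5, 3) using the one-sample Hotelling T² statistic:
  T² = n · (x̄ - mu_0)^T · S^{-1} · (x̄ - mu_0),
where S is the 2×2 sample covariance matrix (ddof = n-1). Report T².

Step 1 — sample mean vector:
  mean(X_1) = (9 + 9 + 2 + 4) / 4 = 24/4 = 6
  mean(X_2) = (6 + 6 + 1 + 4) / 4 = 17/4 = 4.25
  x̄ = (6, 4.25),  deviation x̄ - mu_0 = (6, 4.25) - (5, 3) = (1, 1.25).

Step 2 — sample covariance matrix, S[i,j] = (1/(n-1)) · Σ_k (x_{k,i} - mean_i) · (x_{k,j} - mean_j), divisor n-1 = 3:
  S[X_1,X_1] = ((3)·(3) + (3)·(3) + (-4)·(-4) + (-2)·(-2)) / 3 = 38/3 = 12.6667
  S[X_1,X_2] = ((3)·(1.75) + (3)·(1.75) + (-4)·(-3.25) + (-2)·(-0.25)) / 3 = 24/3 = 8
  S[X_2,X_2] = ((1.75)·(1.75) + (1.75)·(1.75) + (-3.25)·(-3.25) + (-0.25)·(-0.25)) / 3 = 16.75/3 = 5.5833
  S = [[12.6667, 8],
 [8, 5.5833]].

Step 3 — invert S. det(S) = 12.6667·5.5833 - (8)² = 6.7222.
  S^{-1} = (1/det) · [[d, -b], [-b, a]] = [[0.8306, -1.1901],
 [-1.1901, 1.8843]].

Step 4 — quadratic form (x̄ - mu_0)^T · S^{-1} · (x̄ - mu_0):
  S^{-1} · (x̄ - mu_0) = (-0.657, 1.1653),
  (x̄ - mu_0)^T · [...] = (1)·(-0.657) + (1.25)·(1.1653) = 0.7996.

Step 5 — scale by n: T² = 4 · 0.7996 = 3.1983.

T² ≈ 3.1983


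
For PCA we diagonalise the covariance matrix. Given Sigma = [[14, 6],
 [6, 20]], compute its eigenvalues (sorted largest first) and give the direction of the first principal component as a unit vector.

Step 1 — characteristic polynomial of 2×2 Sigma:
  det(Sigma - λI) = λ² - trace · λ + det = 0.
  trace = 14 + 20 = 34, det = 14·20 - (6)² = 244.
Step 2 — discriminant:
  Δ = trace² - 4·det = 1156 - 976 = 180.
Step 3 — eigenvalues:
  λ = (trace ± √Δ)/2 = (34 ± 13.4164)/2,
  λ_1 = 23.7082,  λ_2 = 10.2918.

Step 4 — unit eigenvector for λ_1: solve (Sigma - λ_1 I)v = 0. First row:
  (14 - 23.7082)·v_x + (6)·v_y = 0, i.e. (-9.7082)·v_x + (6)·v_y = 0,
  so v ∝ (b, λ_1 - a) = (6, 9.7082) = u.
  ||u|| = √((6)² + (9.7082)²) = √(130.2492) ≈ 11.4127,
  v_1 = u/||u|| ≈ (0.5257, 0.8507) (||v_1|| = 1).

λ_1 = 23.7082,  λ_2 = 10.2918;  v_1 ≈ (0.5257, 0.8507)


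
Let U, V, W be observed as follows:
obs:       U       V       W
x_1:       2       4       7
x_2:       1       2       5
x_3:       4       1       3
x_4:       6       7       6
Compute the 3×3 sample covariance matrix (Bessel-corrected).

Step 1 — column means:
  mean(U) = (2 + 1 + 4 + 6) / 4 = 13/4 = 3.25
  mean(V) = (4 + 2 + 1 + 7) / 4 = 14/4 = 3.5
  mean(W) = (7 + 5 + 3 + 6) / 4 = 21/4 = 5.25

Step 2 — sample covariance S[i,j] = (1/(n-1)) · Σ_k (x_{k,i} - mean_i) · (x_{k,j} - mean_j), with n-1 = 3.
  S[U,U] = ((-1.25)·(-1.25) + (-2.25)·(-2.25) + (0.75)·(0.75) + (2.75)·(2.75)) / 3 = 14.75/3 = 4.9167
  S[U,V] = ((-1.25)·(0.5) + (-2.25)·(-1.5) + (0.75)·(-2.5) + (2.75)·(3.5)) / 3 = 10.5/3 = 3.5
  S[U,W] = ((-1.25)·(1.75) + (-2.25)·(-0.25) + (0.75)·(-2.25) + (2.75)·(0.75)) / 3 = -1.25/3 = -0.4167
  S[V,V] = ((0.5)·(0.5) + (-1.5)·(-1.5) + (-2.5)·(-2.5) + (3.5)·(3.5)) / 3 = 21/3 = 7
  S[V,W] = ((0.5)·(1.75) + (-1.5)·(-0.25) + (-2.5)·(-2.25) + (3.5)·(0.75)) / 3 = 9.5/3 = 3.1667
  S[W,W] = ((1.75)·(1.75) + (-0.25)·(-0.25) + (-2.25)·(-2.25) + (0.75)·(0.75)) / 3 = 8.75/3 = 2.9167

S is symmetric (S[j,i] = S[i,j]). Assembling:

S = [[4.9167, 3.5, -0.4167],
 [3.5, 7, 3.1667],
 [-0.4167, 3.1667, 2.9167]]


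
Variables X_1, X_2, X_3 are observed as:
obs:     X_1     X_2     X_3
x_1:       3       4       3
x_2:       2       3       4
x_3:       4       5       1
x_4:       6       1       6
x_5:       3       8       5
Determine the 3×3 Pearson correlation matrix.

Step 1 — column means:
  mean(X_1) = (3 + 2 + 4 + 6 + 3) / 5 = 18/5 = 3.6
  mean(X_2) = (4 + 3 + 5 + 1 + 8) / 5 = 21/5 = 4.2
  mean(X_3) = (3 + 4 + 1 + 6 + 5) / 5 = 19/5 = 3.8

Step 2 — sample variances and covariances s[i,j] = (1/(n-1)) · Σ_k (x_{k,i} - mean_i) · (x_{k,j} - mean_j), with n-1 = 4:
  s[X_1,X_1] = ((-0.6)·(-0.6) + (-1.6)·(-1.6) + (0.4)·(0.4) + (2.4)·(2.4) + (-0.6)·(-0.6)) / 4 = 9.2/4 = 2.3
  s[X_1,X_2] = ((-0.6)·(-0.2) + (-1.6)·(-1.2) + (0.4)·(0.8) + (2.4)·(-3.2) + (-0.6)·(3.8)) / 4 = -7.6/4 = -1.9
  s[X_1,X_3] = ((-0.6)·(-0.8) + (-1.6)·(0.2) + (0.4)·(-2.8) + (2.4)·(2.2) + (-0.6)·(1.2)) / 4 = 3.6/4 = 0.9
  s[X_2,X_2] = ((-0.2)·(-0.2) + (-1.2)·(-1.2) + (0.8)·(0.8) + (-3.2)·(-3.2) + (3.8)·(3.8)) / 4 = 26.8/4 = 6.7
  s[X_2,X_3] = ((-0.2)·(-0.8) + (-1.2)·(0.2) + (0.8)·(-2.8) + (-3.2)·(2.2) + (3.8)·(1.2)) / 4 = -4.8/4 = -1.2
  s[X_3,X_3] = ((-0.8)·(-0.8) + (0.2)·(0.2) + (-2.8)·(-2.8) + (2.2)·(2.2) + (1.2)·(1.2)) / 4 = 14.8/4 = 3.7
  Sample standard deviations s_i = √(s[i,i]):
  s(X_1) = √(2.3) = 1.5166
  s(X_2) = √(6.7) = 2.5884
  s(X_3) = √(3.7) = 1.9235

Step 3 — r_{ij} = s_{ij} / (s_i · s_j):
  r[X_1,X_1] = 1 (diagonal).
  r[X_1,X_2] = -1.9 / (1.5166 · 2.5884) = -1.9 / 3.9256 = -0.484
  r[X_1,X_3] = 0.9 / (1.5166 · 1.9235) = 0.9 / 2.9172 = 0.3085
  r[X_2,X_2] = 1 (diagonal).
  r[X_2,X_3] = -1.2 / (2.5884 · 1.9235) = -1.2 / 4.979 = -0.241
  r[X_3,X_3] = 1 (diagonal).

R is symmetric with unit diagonal. Assembling:

R = [[1, -0.484, 0.3085],
 [-0.484, 1, -0.241],
 [0.3085, -0.241, 1]]


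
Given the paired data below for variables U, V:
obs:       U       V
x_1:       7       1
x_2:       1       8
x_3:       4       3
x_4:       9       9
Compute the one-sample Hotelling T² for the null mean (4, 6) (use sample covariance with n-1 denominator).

Step 1 — sample mean vector:
  mean(U) = (7 + 1 + 4 + 9) / 4 = 21/4 = 5.25
  mean(V) = (1 + 8 + 3 + 9) / 4 = 21/4 = 5.25
  x̄ = (5.25, 5.25),  deviation x̄ - mu_0 = (5.25, 5.25) - (4, 6) = (1.25, -0.75).

Step 2 — sample covariance matrix, S[i,j] = (1/(n-1)) · Σ_k (x_{k,i} - mean_i) · (x_{k,j} - mean_j), divisor n-1 = 3:
  S[U,U] = ((1.75)·(1.75) + (-4.25)·(-4.25) + (-1.25)·(-1.25) + (3.75)·(3.75)) / 3 = 36.75/3 = 12.25
  S[U,V] = ((1.75)·(-4.25) + (-4.25)·(2.75) + (-1.25)·(-2.25) + (3.75)·(3.75)) / 3 = -2.25/3 = -0.75
  S[V,V] = ((-4.25)·(-4.25) + (2.75)·(2.75) + (-2.25)·(-2.25) + (3.75)·(3.75)) / 3 = 44.75/3 = 14.9167
  S = [[12.25, -0.75],
 [-0.75, 14.9167]].

Step 3 — invert S. det(S) = 12.25·14.9167 - (-0.75)² = 182.1667.
  S^{-1} = (1/det) · [[d, -b], [-b, a]] = [[0.0819, 0.0041],
 [0.0041, 0.0672]].

Step 4 — quadratic form (x̄ - mu_0)^T · S^{-1} · (x̄ - mu_0):
  S^{-1} · (x̄ - mu_0) = (0.0993, -0.0453),
  (x̄ - mu_0)^T · [...] = (1.25)·(0.0993) + (-0.75)·(-0.0453) = 0.1581.

Step 5 — scale by n: T² = 4 · 0.1581 = 0.6322.

T² ≈ 0.6322


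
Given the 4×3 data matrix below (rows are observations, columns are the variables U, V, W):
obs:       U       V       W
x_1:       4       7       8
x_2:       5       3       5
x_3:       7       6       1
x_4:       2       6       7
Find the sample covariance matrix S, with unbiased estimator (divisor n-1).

Step 1 — column means:
  mean(U) = (4 + 5 + 7 + 2) / 4 = 18/4 = 4.5
  mean(V) = (7 + 3 + 6 + 6) / 4 = 22/4 = 5.5
  mean(W) = (8 + 5 + 1 + 7) / 4 = 21/4 = 5.25

Step 2 — sample covariance S[i,j] = (1/(n-1)) · Σ_k (x_{k,i} - mean_i) · (x_{k,j} - mean_j), with n-1 = 3.
  S[U,U] = ((-0.5)·(-0.5) + (0.5)·(0.5) + (2.5)·(2.5) + (-2.5)·(-2.5)) / 3 = 13/3 = 4.3333
  S[U,V] = ((-0.5)·(1.5) + (0.5)·(-2.5) + (2.5)·(0.5) + (-2.5)·(0.5)) / 3 = -2/3 = -0.6667
  S[U,W] = ((-0.5)·(2.75) + (0.5)·(-0.25) + (2.5)·(-4.25) + (-2.5)·(1.75)) / 3 = -16.5/3 = -5.5
  S[V,V] = ((1.5)·(1.5) + (-2.5)·(-2.5) + (0.5)·(0.5) + (0.5)·(0.5)) / 3 = 9/3 = 3
  S[V,W] = ((1.5)·(2.75) + (-2.5)·(-0.25) + (0.5)·(-4.25) + (0.5)·(1.75)) / 3 = 3.5/3 = 1.1667
  S[W,W] = ((2.75)·(2.75) + (-0.25)·(-0.25) + (-4.25)·(-4.25) + (1.75)·(1.75)) / 3 = 28.75/3 = 9.5833

S is symmetric (S[j,i] = S[i,j]). Assembling:

S = [[4.3333, -0.6667, -5.5],
 [-0.6667, 3, 1.1667],
 [-5.5, 1.1667, 9.5833]]
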